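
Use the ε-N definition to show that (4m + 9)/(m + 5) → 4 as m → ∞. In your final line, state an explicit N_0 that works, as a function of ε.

N_0 = 11/ε

Suppose ε > 0. For m ≥ 1, |(4m + 9)/(m + 5) − 4| = |-11|/((m + 5)) = 11/((m + 5)).
Since m + 5 ≥ m for m ≥ 1, this is ≤ 11/(m) = 11/m.
So |(4m + 9)/(m + 5) − 4| < ε whenever m > 11/ε.
Take N_0 = 11/ε. If m > N_0 then |(4m + 9)/(m + 5) − 4| ≤ 11/m < ε.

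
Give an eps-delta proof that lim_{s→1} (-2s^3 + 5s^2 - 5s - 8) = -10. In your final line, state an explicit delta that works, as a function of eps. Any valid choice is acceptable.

Suppose eps > 0. We want delta > 0 such that 0 < |s − 1| < delta implies |(-2s^3 + 5s^2 - 5s - 8) + 10| < eps.
(-2s^3 + 5s^2 - 5s - 8) + 10 = -2s^3 + 5s^2 - 5s + 2 = (s − 1)(-2s^2 + 3s - 2).
So |(-2s^3 + 5s^2 - 5s - 8) + 10| = |s − 1|·|-2s^2 + 3s - 2|.
Require delta ≤ 1. Then |s − 1| < 1 gives |s| < 2, and by the triangle inequality |-2s^2 + 3s - 2| ≤ 2·2^2 + 3·2 + 2 = 16.
Hence |(-2s^3 + 5s^2 - 5s - 8) + 10| ≤ 16|s − 1| < eps provided |s − 1| < eps/16.
Take delta = min(1, eps/16). Then 0 < |s − 1| < delta gives both |s − 1| < 1 and |s − 1| < eps/16, so |(-2s^3 + 5s^2 - 5s - 8) + 10| < eps.

delta = min(1, eps/16)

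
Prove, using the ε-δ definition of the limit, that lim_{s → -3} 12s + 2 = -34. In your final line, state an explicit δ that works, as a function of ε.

Fix ε > 0. We need δ > 0 so that 0 < |s + 3| < δ implies |(12s + 2) + 34| < ε.
Since (12s + 2) + 34 = 12(s + 3), we have |(12s + 2) + 34| = 12|s + 3|.
So 12|s + 3| < ε exactly when |s + 3| < ε/12.
Choosing δ = ε/12 gives |(12s + 2) + 34| = 12|s + 3| < ε whenever |s + 3| < δ.

δ = ε/12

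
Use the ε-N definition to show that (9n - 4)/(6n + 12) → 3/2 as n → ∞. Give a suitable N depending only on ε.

Fix ε > 0. For n ≥ 1, |(9n - 4)/(6n + 12) − (3/2)| = |-132|/(6(6n + 12)) = 132/(6(6n + 12)).
Since 6n + 12 ≥ 6n for n ≥ 1, this is ≤ 132/(6·6n) = (11/3)/n.
So |(9n - 4)/(6n + 12) − (3/2)| < ε whenever n > (11/3)/ε.
Take N = (11/3)/ε. If n > N then |(9n - 4)/(6n + 12) − (3/2)| ≤ (11/3)/n < ε.

N = (11/3)/ε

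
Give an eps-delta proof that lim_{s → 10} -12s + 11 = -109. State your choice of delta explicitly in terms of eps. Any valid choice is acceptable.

delta = eps/12

Let eps > 0. We need delta > 0 so that 0 < |s − 10| < delta implies |(-12s + 11) + 109| < eps.
|(-12s + 11) + 109| = |-12s + 120| = 12|s − 10|.
Thus it suffices that |s − 10| < eps/12.
Choosing delta = eps/12 gives |(-12s + 11) + 109| = 12|s − 10| < eps whenever |s − 10| < delta.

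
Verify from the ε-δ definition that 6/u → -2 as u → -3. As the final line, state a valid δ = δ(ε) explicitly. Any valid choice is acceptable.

δ = min(3/2, (3/4)ε)

Fix ε > 0. We seek δ > 0 such that 0 < |u + 3| < δ implies |6/u + 2| < ε.
|6/u + 2| = 6·|-3 − u|/(3·|u|) = 6|u + 3|/(3|u|).
Require δ ≤ 3/2 so that |u| > 3 − 3/2 = 3/2, hence 3|u| > 9/2.
Then |6/u + 2| < 6|u + 3|/(9/2), which is < ε when |u + 3| < (3/4)ε.
Take δ = min(3/2, (3/4)ε). Then 0 < |u + 3| < δ gives both |u + 3| < 3/2 and |u + 3| < (3/4)ε, so |6/u + 2| < ε.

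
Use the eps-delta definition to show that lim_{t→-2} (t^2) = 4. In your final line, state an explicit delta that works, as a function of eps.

delta = min(2, eps/6)

Suppose eps > 0. We seek delta > 0 with 0 < |t + 2| < delta ⇒ |t^2 − 4| < eps.
Factor: t^2 − 4 = (t + 2)(t - 2), so |t^2 − 4| = |t + 2|·|t - 2|.
Restrict delta ≤ 2. Then |t + 2| < 2 gives |t| < 4, so by the triangle inequality |t - 2| ≤ 4 + 2 = 6.
Hence |t^2 − 4| ≤ 6|t + 2|, which is < eps once |t + 2| < eps/6.
Take delta = min(2, eps/6). If 0 < |t + 2| < delta then both bounds hold and |t^2 − 4| ≤ 6|t + 2| < 6·(eps/6) = eps.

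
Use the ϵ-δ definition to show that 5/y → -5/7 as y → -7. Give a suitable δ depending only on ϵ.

Let ϵ > 0. We seek δ > 0 such that 0 < |y + 7| < δ implies |5/y + 5/7| < ϵ.
|5/y + 5/7| = 5·|-7 − y|/(7·|y|) = 5|y + 7|/(7|y|).
Restrict δ ≤ 7/2. Then |y + 7| < 7/2 gives |y| > 7/2, so 7|y| > 49/2.
Then |5/y + 5/7| < 5|y + 7|/(49/2), which is < ϵ when |y + 7| < (49/10)ϵ.
Take δ = min(7/2, (49/10)ϵ). Then 0 < |y + 7| < δ gives both |y + 7| < 7/2 and |y + 7| < (49/10)ϵ, so |5/y + 5/7| < ϵ.

δ = min(7/2, (49/10)ϵ)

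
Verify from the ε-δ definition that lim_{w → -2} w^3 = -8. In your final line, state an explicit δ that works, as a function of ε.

Let ε > 0 be given. We seek δ > 0 with 0 < |w + 2| < δ ⇒ |w^3 + 8| < ε.
Factor: w^3 + 8 = (w + 2)(w^2 - 2w + 4), so |w^3 + 8| = |w + 2|·|w^2 - 2w + 4|.
Restrict δ ≤ 1. Then |w + 2| < 1 gives |w| < 3, so by the triangle inequality |w^2 - 2w + 4| ≤ 3^2 + 2·3 + 4 = 19.
Hence |w^3 + 8| ≤ 19|w + 2|, which is < ε once |w + 2| < ε/19.
Take δ = min(1, ε/19). If 0 < |w + 2| < δ then both bounds hold and |w^3 + 8| ≤ 19|w + 2| < 19·(ε/19) = ε.

δ = min(1, ε/19)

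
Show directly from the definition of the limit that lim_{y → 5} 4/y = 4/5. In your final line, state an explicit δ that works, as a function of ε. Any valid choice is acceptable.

Let ε > 0. We seek δ > 0 such that 0 < |y − 5| < δ implies |4/y − (4/5)| < ε.
|4/y − (4/5)| = 4·|5 − y|/(5·|y|) = 4|y − 5|/(5|y|).
Require δ ≤ 5/2 so that |y| > 5 − 5/2 = 5/2, hence 5|y| > 25/2.
Then |4/y − (4/5)| < 4|y − 5|/(25/2), which is < ε when |y − 5| < (25/8)ε.
Take δ = min(5/2, (25/8)ε). Then 0 < |y − 5| < δ gives both |y − 5| < 5/2 and |y − 5| < (25/8)ε, so |4/y − (4/5)| < ε.

δ = min(5/2, (25/8)ε)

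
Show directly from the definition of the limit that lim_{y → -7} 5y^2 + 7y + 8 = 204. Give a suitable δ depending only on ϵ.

δ = min(1, ϵ/68)

Let ϵ > 0 be given. We want δ > 0 such that 0 < |y + 7| < δ implies |(5y^2 + 7y + 8) − 204| < ϵ.
(5y^2 + 7y + 8) − 204 = 5y^2 + 7y - 196 = (y + 7)(5y - 28).
So |(5y^2 + 7y + 8) − 204| = |y + 7|·|5y - 28|.
Require δ ≤ 1. Then |y + 7| < 1 gives |y| < 8, and by the triangle inequality |5y - 28| ≤ 5·8 + 28 = 68.
Hence |(5y^2 + 7y + 8) − 204| ≤ 68|y + 7| < ϵ provided |y + 7| < ϵ/68.
Choosing δ = min(1, ϵ/68) ensures both conditions, hence |(5y^2 + 7y + 8) − 204| < ϵ.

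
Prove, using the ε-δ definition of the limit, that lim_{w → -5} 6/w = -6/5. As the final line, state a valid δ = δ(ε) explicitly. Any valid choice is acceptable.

Let ε > 0 be given. We seek δ > 0 such that 0 < |w + 5| < δ implies |6/w + 6/5| < ε.
|6/w + 6/5| = 6·|-5 − w|/(5·|w|) = 6|w + 5|/(5|w|).
Restrict δ ≤ 5/2. Then |w + 5| < 5/2 gives |w| > 5/2, so 5|w| > 25/2.
Then |6/w + 6/5| < 6|w + 5|/(25/2), which is < ε when |w + 5| < (25/12)ε.
Take δ = min(5/2, (25/12)ε). Then 0 < |w + 5| < δ gives both |w + 5| < 5/2 and |w + 5| < (25/12)ε, so |6/w + 6/5| < ε.

δ = min(5/2, (25/12)ε)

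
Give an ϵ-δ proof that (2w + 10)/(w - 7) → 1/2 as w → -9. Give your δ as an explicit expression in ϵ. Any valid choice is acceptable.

δ = min(8, (16/3)ϵ)

Fix ϵ > 0. We want δ > 0 with 0 < |w + 9| < δ ⇒ |(2w + 10)/(w - 7) − (1/2)| < ϵ.
Combining over a common denominator, (2w + 10)/(w - 7) − (1/2) = [(2w + 10)·(-16) − (-8)·(w - 7)] / [(-16)·(w - 7)] = -24(w + 9) / ((-16)(w - 7)).
So |(2w + 10)/(w - 7) − (1/2)| = 24|w + 9| / (16·|w − 7|).
Restrict δ ≤ 8. Then |w + 9| < 8 gives |w − 7| = |(w + 9) + (-16)| ≥ 16 − 8 = 8.
Hence |(2w + 10)/(w - 7) − (1/2)| < 24|w + 9|/(16·8) = (3/16)|w + 9|, which is < ϵ once |w + 9| < (16/3)ϵ.
Take δ = min(8, (16/3)ϵ). Then 0 < |w + 9| < δ forces both bounds, so |(2w + 10)/(w - 7) − (1/2)| < ϵ.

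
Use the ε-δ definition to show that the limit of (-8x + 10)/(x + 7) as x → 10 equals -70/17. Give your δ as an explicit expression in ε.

δ = min(17/2, (289/132)ε)

Let ε > 0 be given. We want δ > 0 with 0 < |x − 10| < δ ⇒ |(-8x + 10)/(x + 7) + 70/17| < ε.
Combining over a common denominator, (-8x + 10)/(x + 7) + 70/17 = [(-8x + 10)·17 − (-70)·(x + 7)] / [17·(x + 7)] = -66(x − 10) / (17(x + 7)).
So |(-8x + 10)/(x + 7) + 70/17| = 66|x − 10| / (17·|x + 7|).
Restrict δ ≤ 17/2. Then |x − 10| < 17/2 gives |x + 7| = |(x − 10) + 17| ≥ 17 − 17/2 = 17/2.
Hence |(-8x + 10)/(x + 7) + 70/17| < 66|x − 10|/(17·(17/2)) = (132/289)|x − 10|, which is < ε once |x − 10| < (289/132)ε.
Take δ = min(17/2, (289/132)ε). Then 0 < |x − 10| < δ forces both bounds, so |(-8x + 10)/(x + 7) + 70/17| < ε.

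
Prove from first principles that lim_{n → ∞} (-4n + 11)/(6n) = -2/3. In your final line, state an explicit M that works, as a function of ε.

M = (11/6)/ε

Suppose ε > 0. For n ≥ 1, |(-4n + 11)/(6n) + 2/3| = |66|/(6(6n)) = 66/(6(6n)).
Since 6n ≥ 6n for n ≥ 1, this is ≤ 66/(6·6n) = (11/6)/n.
So |(-4n + 11)/(6n) + 2/3| < ε whenever n > (11/6)/ε.
Take M = (11/6)/ε. If n > M then |(-4n + 11)/(6n) + 2/3| ≤ (11/6)/n < ε.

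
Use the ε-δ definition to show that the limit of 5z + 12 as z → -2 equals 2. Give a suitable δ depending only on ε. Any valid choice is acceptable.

δ = ε/5

Let ε > 0. We need δ > 0 so that 0 < |z + 2| < δ implies |(5z + 12) − 2| < ε.
Since (5z + 12) − 2 = 5(z + 2), we have |(5z + 12) − 2| = 5|z + 2|.
Thus it suffices that |z + 2| < ε/5.
Take δ = ε/5. If 0 < |z + 2| < δ then |(5z + 12) − 2| = 5|z + 2| < 5·(ε/5) = ε.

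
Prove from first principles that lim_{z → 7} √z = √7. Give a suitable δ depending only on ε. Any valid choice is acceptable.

Let ε > 0 be given. We want δ > 0 such that 0 < |z − 7| < δ implies |√z − √7| < ε.
Multiplying by the conjugate, |√z − √7| = |z − 7|/(√z + √7).
Restrict δ ≤ 7 so that |z − 7| < 7 forces z > 0, and then √z + √7 > √7.
Hence |√z − √7| < |z − 7|/√7, which is < ε once |z − 7| < √7·ε.
Take δ = min(7, √7·ε). If 0 < |z − 7| < δ then z > 0 and |√z − √7| < |z − 7|/√7 < ε.

δ = min(7, √7·ε)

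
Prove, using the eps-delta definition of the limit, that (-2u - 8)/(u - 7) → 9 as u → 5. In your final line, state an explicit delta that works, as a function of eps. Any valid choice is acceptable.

delta = min(1, (1/11)eps)

Fix eps > 0. We want delta > 0 with 0 < |u − 5| < delta ⇒ |(-2u - 8)/(u - 7) − 9| < eps.
Combining over a common denominator, (-2u - 8)/(u - 7) − 9 = [(-2u - 8)·(-2) − (-18)·(u - 7)] / [(-2)·(u - 7)] = 22(u − 5) / ((-2)(u - 7)).
So |(-2u - 8)/(u - 7) − 9| = 22|u − 5| / (2·|u − 7|).
Restrict delta ≤ 1. Then |u − 5| < 1 gives |u − 7| = |(u − 5) + (-2)| ≥ 2 − 1 = 1.
Hence |(-2u - 8)/(u - 7) − 9| < 22|u − 5|/(2·1) = 11|u − 5|, which is < eps once |u − 5| < (1/11)eps.
Take delta = min(1, (1/11)eps). Then 0 < |u − 5| < delta forces both bounds, so |(-2u - 8)/(u - 7) − 9| < eps.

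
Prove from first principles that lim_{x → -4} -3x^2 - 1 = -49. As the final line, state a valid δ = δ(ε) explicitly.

Fix ε > 0. We want δ > 0 such that 0 < |x + 4| < δ implies |(-3x^2 - 1) + 49| < ε.
(-3x^2 - 1) + 49 = -3x^2 + 48 = (x + 4)(-3x + 12).
So |(-3x^2 - 1) + 49| = |x + 4|·|-3x + 12|.
Require δ ≤ 2. Then |x + 4| < 2 gives |x| < 6, and by the triangle inequality |-3x + 12| ≤ 3·6 + 12 = 30.
Hence |(-3x^2 - 1) + 49| ≤ 30|x + 4| < ε provided |x + 4| < ε/30.
Take δ = min(2, ε/30). Then 0 < |x + 4| < δ gives both |x + 4| < 2 and |x + 4| < ε/30, so |(-3x^2 - 1) + 49| < ε.

δ = min(2, ε/30)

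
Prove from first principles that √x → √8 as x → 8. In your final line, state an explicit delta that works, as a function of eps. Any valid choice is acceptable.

Let eps > 0. We want delta > 0 such that 0 < |x − 8| < delta implies |√x − √8| < eps.
Rationalise: √x − √8 = (x − 8)/(√x + √8), so |√x − √8| = |x − 8|/(√x + √8).
Restrict delta ≤ 8 so that |x − 8| < 8 forces x > 0, and then √x + √8 > √8.
Hence |√x − √8| < |x − 8|/√8, which is < eps once |x − 8| < √8·eps.
Take delta = min(8, √8·eps). If 0 < |x − 8| < delta then x > 0 and |√x − √8| < |x − 8|/√8 < eps.

delta = min(8, √8·eps)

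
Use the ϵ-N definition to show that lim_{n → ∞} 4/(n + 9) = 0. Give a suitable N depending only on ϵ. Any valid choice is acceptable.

N = 4/ϵ

Let ϵ > 0 be given. For n ≥ 1, |4/(n + 9) − 0| = 4/(n + 9) ≤ 4/n.
We need 4/n < ϵ, i.e. n > 4/ϵ.
Take N = 4/ϵ. If n > N then |4/(n + 9)| ≤ 4/n < ϵ.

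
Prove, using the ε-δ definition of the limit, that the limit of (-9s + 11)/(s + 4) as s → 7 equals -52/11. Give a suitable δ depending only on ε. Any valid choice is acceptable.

δ = min(11/2, (121/94)ε)

Let ε > 0. We want δ > 0 with 0 < |s − 7| < δ ⇒ |(-9s + 11)/(s + 4) + 52/11| < ε.
Combining over a common denominator, (-9s + 11)/(s + 4) + 52/11 = [(-9s + 11)·11 − (-52)·(s + 4)] / [11·(s + 4)] = -47(s − 7) / (11(s + 4)).
So |(-9s + 11)/(s + 4) + 52/11| = 47|s − 7| / (11·|s + 4|).
Restrict δ ≤ 11/2. Then |s − 7| < 11/2 gives |s + 4| = |(s − 7) + 11| ≥ 11 − 11/2 = 11/2.
Hence |(-9s + 11)/(s + 4) + 52/11| < 47|s − 7|/(11·(11/2)) = (94/121)|s − 7|, which is < ε once |s − 7| < (121/94)ε.
Take δ = min(11/2, (121/94)ε). Then 0 < |s − 7| < δ forces both bounds, so |(-9s + 11)/(s + 4) + 52/11| < ε.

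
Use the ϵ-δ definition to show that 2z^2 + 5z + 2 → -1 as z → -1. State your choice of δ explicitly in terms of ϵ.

Let ϵ > 0. We want δ > 0 such that 0 < |z + 1| < δ implies |(2z^2 + 5z + 2) + 1| < ϵ.
(2z^2 + 5z + 2) + 1 = 2z^2 + 5z + 3 = (z + 1)(2z + 3).
So |(2z^2 + 5z + 2) + 1| = |z + 1|·|2z + 3|.
Require δ ≤ 1. Then |z + 1| < 1 gives |z| < 2, and by the triangle inequality |2z + 3| ≤ 2·2 + 3 = 7.
Hence |(2z^2 + 5z + 2) + 1| ≤ 7|z + 1| < ϵ provided |z + 1| < ϵ/7.
Take δ = min(1, ϵ/7). Then 0 < |z + 1| < δ gives both |z + 1| < 1 and |z + 1| < ϵ/7, so |(2z^2 + 5z + 2) + 1| < ϵ.

δ = min(1, ϵ/7)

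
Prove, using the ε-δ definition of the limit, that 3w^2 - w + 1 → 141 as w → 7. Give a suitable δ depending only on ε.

δ = min(2, ε/47)

Let ε > 0 be given. We want δ > 0 such that 0 < |w − 7| < δ implies |(3w^2 - w + 1) − 141| < ε.
(3w^2 - w + 1) − 141 = 3w^2 - w - 140 = (w − 7)(3w + 20).
So |(3w^2 - w + 1) − 141| = |w − 7|·|3w + 20|.
Assume first that |w − 7| < 2, so |w| < 9. Then |3w + 20| ≤ 3·9 + 20 = 47.
Hence |(3w^2 - w + 1) − 141| ≤ 47|w − 7| < ε provided |w − 7| < ε/47.
Choosing δ = min(2, ε/47) ensures both conditions, hence |(3w^2 - w + 1) − 141| < ε.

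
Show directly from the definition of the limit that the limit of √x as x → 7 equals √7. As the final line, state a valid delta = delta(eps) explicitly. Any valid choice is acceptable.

Fix eps > 0. We want delta > 0 such that 0 < |x − 7| < delta implies |√x − √7| < eps.
Rationalise: √x − √7 = (x − 7)/(√x + √7), so |√x − √7| = |x − 7|/(√x + √7).
Restrict delta ≤ 7 so that |x − 7| < 7 forces x > 0, and then √x + √7 > √7.
Hence |√x − √7| < |x − 7|/√7, which is < eps once |x − 7| < √7·eps.
Take delta = min(7, √7·eps). If 0 < |x − 7| < delta then x > 0 and |√x − √7| < |x − 7|/√7 < eps.

delta = min(7, √7·eps)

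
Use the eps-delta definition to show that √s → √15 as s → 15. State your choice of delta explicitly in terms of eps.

delta = min(15, √15·eps)

Let eps > 0. We want delta > 0 such that 0 < |s − 15| < delta implies |√s − √15| < eps.
Rationalise: √s − √15 = (s − 15)/(√s + √15), so |√s − √15| = |s − 15|/(√s + √15).
Restrict delta ≤ 15 so that |s − 15| < 15 forces s > 0, and then √s + √15 > √15.
Hence |√s − √15| < |s − 15|/√15, which is < eps once |s − 15| < √15·eps.
Take delta = min(15, √15·eps). If 0 < |s − 15| < delta then s > 0 and |√s − √15| < |s − 15|/√15 < eps.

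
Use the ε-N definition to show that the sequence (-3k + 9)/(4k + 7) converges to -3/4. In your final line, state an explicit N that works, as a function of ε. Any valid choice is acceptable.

N = (57/16)/ε

Fix ε > 0. For k ≥ 1, |(-3k + 9)/(4k + 7) + 3/4| = |57|/(4(4k + 7)) = 57/(4(4k + 7)).
Since 4k + 7 ≥ 4k for k ≥ 1, this is ≤ 57/(4·4k) = (57/16)/k.
So |(-3k + 9)/(4k + 7) + 3/4| < ε whenever k > (57/16)/ε.
Take N = (57/16)/ε. If k > N then |(-3k + 9)/(4k + 7) + 3/4| ≤ (57/16)/k < ε.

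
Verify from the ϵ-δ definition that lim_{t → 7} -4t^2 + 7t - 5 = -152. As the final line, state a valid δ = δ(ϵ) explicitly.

Suppose ϵ > 0. We want δ > 0 such that 0 < |t − 7| < δ implies |(-4t^2 + 7t - 5) + 152| < ϵ.
(-4t^2 + 7t - 5) + 152 = -4t^2 + 7t + 147 = (t − 7)(-4t - 21).
So |(-4t^2 + 7t - 5) + 152| = |t − 7|·|-4t - 21|.
Require δ ≤ 1. Then |t − 7| < 1 gives |t| < 8, and by the triangle inequality |-4t - 21| ≤ 4·8 + 21 = 53.
Hence |(-4t^2 + 7t - 5) + 152| ≤ 53|t − 7| < ϵ provided |t − 7| < ϵ/53.
Choosing δ = min(1, ϵ/53) ensures both conditions, hence |(-4t^2 + 7t - 5) + 152| < ϵ.

δ = min(1, ϵ/53)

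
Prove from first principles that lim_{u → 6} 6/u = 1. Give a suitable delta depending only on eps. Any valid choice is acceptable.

delta = min(3, 3eps)

Let eps > 0 be given. We seek delta > 0 such that 0 < |u − 6| < delta implies |6/u − 1| < eps.
|6/u − 1| = 6·|6 − u|/(6·|u|) = 6|u − 6|/(6|u|).
Restrict delta ≤ 3. Then |u − 6| < 3 gives |u| > 3, so 6|u| > 18.
Then |6/u − 1| < 6|u − 6|/18, which is < eps when |u − 6| < 3eps.
Take delta = min(3, 3eps). Then 0 < |u − 6| < delta gives both |u − 6| < 3 and |u − 6| < 3eps, so |6/u − 1| < eps.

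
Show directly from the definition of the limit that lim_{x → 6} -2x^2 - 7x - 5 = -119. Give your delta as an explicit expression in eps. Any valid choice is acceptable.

delta = min(1, eps/33)

Let eps > 0 be given. We want delta > 0 such that 0 < |x − 6| < delta implies |(-2x^2 - 7x - 5) + 119| < eps.
(-2x^2 - 7x - 5) + 119 = -2x^2 - 7x + 114 = (x − 6)(-2x - 19).
So |(-2x^2 - 7x - 5) + 119| = |x − 6|·|-2x - 19|.
Require delta ≤ 1. Then |x − 6| < 1 gives |x| < 7, and by the triangle inequality |-2x - 19| ≤ 2·7 + 19 = 33.
Hence |(-2x^2 - 7x - 5) + 119| ≤ 33|x − 6| < eps provided |x − 6| < eps/33.
Take delta = min(1, eps/33). Then 0 < |x − 6| < delta gives both |x − 6| < 1 and |x − 6| < eps/33, so |(-2x^2 - 7x - 5) + 119| < eps.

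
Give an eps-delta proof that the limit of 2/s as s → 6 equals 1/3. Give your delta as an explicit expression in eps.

delta = min(3, 9eps)

Let eps > 0 be given. We seek delta > 0 such that 0 < |s − 6| < delta implies |2/s − (1/3)| < eps.
|2/s − (1/3)| = 2·|6 − s|/(6·|s|) = 2|s − 6|/(6|s|).
Require delta ≤ 3 so that |s| > 6 − 3 = 3, hence 6|s| > 18.
Then |2/s − (1/3)| < 2|s − 6|/18, which is < eps when |s − 6| < 9eps.
Take delta = min(3, 9eps). Then 0 < |s − 6| < delta gives both |s − 6| < 3 and |s − 6| < 9eps, so |2/s − (1/3)| < eps.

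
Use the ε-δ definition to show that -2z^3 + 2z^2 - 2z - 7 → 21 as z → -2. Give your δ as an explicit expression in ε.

δ = min(1, ε/50)

Let ε > 0 be given. We want δ > 0 such that 0 < |z + 2| < δ implies |(-2z^3 + 2z^2 - 2z - 7) − 21| < ε.
(-2z^3 + 2z^2 - 2z - 7) − 21 = -2z^3 + 2z^2 - 2z - 28 = (z + 2)(-2z^2 + 6z - 14).
So |(-2z^3 + 2z^2 - 2z - 7) − 21| = |z + 2|·|-2z^2 + 6z - 14|.
Require δ ≤ 1. Then |z + 2| < 1 gives |z| < 3, and by the triangle inequality |-2z^2 + 6z - 14| ≤ 2·3^2 + 6·3 + 14 = 50.
Hence |(-2z^3 + 2z^2 - 2z - 7) − 21| ≤ 50|z + 2| < ε provided |z + 2| < ε/50.
Take δ = min(1, ε/50). Then 0 < |z + 2| < δ gives both |z + 2| < 1 and |z + 2| < ε/50, so |(-2z^3 + 2z^2 - 2z - 7) − 21| < ε.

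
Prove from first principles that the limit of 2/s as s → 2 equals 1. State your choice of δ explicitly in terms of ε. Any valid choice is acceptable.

Let ε > 0. We seek δ > 0 such that 0 < |s − 2| < δ implies |2/s − 1| < ε.
|2/s − 1| = 2·|2 − s|/(2·|s|) = 2|s − 2|/(2|s|).
Restrict δ ≤ 1. Then |s − 2| < 1 gives |s| > 1, so 2|s| > 2.
Then |2/s − 1| < 2|s − 2|/2, which is < ε when |s − 2| < ε.
Take δ = min(1, ε). Then 0 < |s − 2| < δ gives both |s − 2| < 1 and |s − 2| < ε, so |2/s − 1| < ε.

δ = min(1, ε)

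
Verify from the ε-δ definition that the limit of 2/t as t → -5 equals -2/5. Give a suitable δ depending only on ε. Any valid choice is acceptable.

Let ε > 0. We seek δ > 0 such that 0 < |t + 5| < δ implies |2/t + 2/5| < ε.
|2/t + 2/5| = 2·|-5 − t|/(5·|t|) = 2|t + 5|/(5|t|).
Require δ ≤ 5/2 so that |t| > 5 − 5/2 = 5/2, hence 5|t| > 25/2.
Then |2/t + 2/5| < 2|t + 5|/(25/2), which is < ε when |t + 5| < (25/4)ε.
Take δ = min(5/2, (25/4)ε). Then 0 < |t + 5| < δ gives both |t + 5| < 5/2 and |t + 5| < (25/4)ε, so |2/t + 2/5| < ε.

δ = min(5/2, (25/4)ε)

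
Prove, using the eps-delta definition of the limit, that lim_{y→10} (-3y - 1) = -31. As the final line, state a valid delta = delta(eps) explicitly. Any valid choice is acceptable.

delta = eps/3

Suppose eps > 0. We need delta > 0 so that 0 < |y − 10| < delta implies |(-3y - 1) + 31| < eps.
Since (-3y - 1) + 31 = -3(y − 10), we have |(-3y - 1) + 31| = 3|y − 10|.
Thus it suffices that |y − 10| < eps/3.
Take delta = eps/3. If 0 < |y − 10| < delta then |(-3y - 1) + 31| = 3|y − 10| < 3·(eps/3) = eps.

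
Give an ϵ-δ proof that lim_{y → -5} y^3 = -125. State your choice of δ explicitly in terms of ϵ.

δ = min(1, ϵ/91)

Fix ϵ > 0. We seek δ > 0 with 0 < |y + 5| < δ ⇒ |y^3 + 125| < ϵ.
Factor: y^3 + 125 = (y + 5)(y^2 - 5y + 25), so |y^3 + 125| = |y + 5|·|y^2 - 5y + 25|.
Impose δ ≤ 1 so that |y| < 6; then |y^2 - 5y + 25| ≤ 91.
Hence |y^3 + 125| ≤ 91|y + 5|, which is < ϵ once |y + 5| < ϵ/91.
Take δ = min(1, ϵ/91). If 0 < |y + 5| < δ then both bounds hold and |y^3 + 125| ≤ 91|y + 5| < 91·(ϵ/91) = ϵ.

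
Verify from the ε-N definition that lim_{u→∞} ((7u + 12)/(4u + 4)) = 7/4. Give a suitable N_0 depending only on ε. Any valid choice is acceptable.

Fix ε > 0. We seek N_0 > 0 such that u > N_0 implies |(7u + 12)/(4u + 4) − (7/4)| < ε.
(7u + 12)/(4u + 4) − (7/4) = (4(7u + 12) − 7(4u + 4)) / (4(4u + 4)) = 20/(4(4u + 4)).
For u > 0 we have 4u + 4 > 4u, so |(7u + 12)/(4u + 4) − (7/4)| = 20/(4(4u + 4)) < 20/(4·4u) = (5/4)/u.
Thus |(7u + 12)/(4u + 4) − (7/4)| < ε whenever u > (5/4)/ε.
Take N_0 = (5/4)/ε. If u > N_0 then |(7u + 12)/(4u + 4) − (7/4)| < (5/4)/u < ε.

N_0 = (5/4)/ε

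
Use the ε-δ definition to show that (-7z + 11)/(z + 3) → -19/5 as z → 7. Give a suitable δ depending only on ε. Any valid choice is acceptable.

Suppose ε > 0. We want δ > 0 with 0 < |z − 7| < δ ⇒ |(-7z + 11)/(z + 3) + 19/5| < ε.
Combining over a common denominator, (-7z + 11)/(z + 3) + 19/5 = [(-7z + 11)·10 − (-38)·(z + 3)] / [10·(z + 3)] = -32(z − 7) / (10(z + 3)).
So |(-7z + 11)/(z + 3) + 19/5| = 32|z − 7| / (10·|z + 3|).
Require δ ≤ 5, so |z + 3| ≥ |10| − |z − 7| > 10 − 5 = 5.
Hence |(-7z + 11)/(z + 3) + 19/5| < 32|z − 7|/(10·5) = (16/25)|z − 7|, which is < ε once |z − 7| < (25/16)ε.
Take δ = min(5, (25/16)ε). Then 0 < |z − 7| < δ forces both bounds, so |(-7z + 11)/(z + 3) + 19/5| < ε.

δ = min(5, (25/16)ε)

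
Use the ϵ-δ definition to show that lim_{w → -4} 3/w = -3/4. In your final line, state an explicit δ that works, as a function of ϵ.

Suppose ϵ > 0. We seek δ > 0 such that 0 < |w + 4| < δ implies |3/w + 3/4| < ϵ.
|3/w + 3/4| = 3·|-4 − w|/(4·|w|) = 3|w + 4|/(4|w|).
Require δ ≤ 2 so that |w| > 4 − 2 = 2, hence 4|w| > 8.
Then |3/w + 3/4| < 3|w + 4|/8, which is < ϵ when |w + 4| < (8/3)ϵ.
Take δ = min(2, (8/3)ϵ). Then 0 < |w + 4| < δ gives both |w + 4| < 2 and |w + 4| < (8/3)ϵ, so |3/w + 3/4| < ϵ.

δ = min(2, (8/3)ϵ)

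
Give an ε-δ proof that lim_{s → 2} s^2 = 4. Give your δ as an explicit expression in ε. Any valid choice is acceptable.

δ = min(2, ε/6)

Let ε > 0. We seek δ > 0 with 0 < |s − 2| < δ ⇒ |s^2 − 4| < ε.
Factor: s^2 − 4 = (s − 2)(s + 2), so |s^2 − 4| = |s − 2|·|s + 2|.
Restrict δ ≤ 2. Then |s − 2| < 2 gives |s| < 4, so by the triangle inequality |s + 2| ≤ 4 + 2 = 6.
Hence |s^2 − 4| ≤ 6|s − 2|, which is < ε once |s − 2| < ε/6.
Take δ = min(2, ε/6). If 0 < |s − 2| < δ then both bounds hold and |s^2 − 4| ≤ 6|s − 2| < 6·(ε/6) = ε.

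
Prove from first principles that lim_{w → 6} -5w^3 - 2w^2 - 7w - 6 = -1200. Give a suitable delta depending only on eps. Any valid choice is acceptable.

Let eps > 0. We want delta > 0 such that 0 < |w − 6| < delta implies |(-5w^3 - 2w^2 - 7w - 6) + 1200| < eps.
(-5w^3 - 2w^2 - 7w - 6) + 1200 = -5w^3 - 2w^2 - 7w + 1194 = (w − 6)(-5w^2 - 32w - 199).
So |(-5w^3 - 2w^2 - 7w - 6) + 1200| = |w − 6|·|-5w^2 - 32w - 199|.
Assume first that |w − 6| < 1, so |w| < 7. Then |-5w^2 - 32w - 199| ≤ 5·7^2 + 32·7 + 199 = 668.
Hence |(-5w^3 - 2w^2 - 7w - 6) + 1200| ≤ 668|w − 6| < eps provided |w − 6| < eps/668.
Choosing delta = min(1, eps/668) ensures both conditions, hence |(-5w^3 - 2w^2 - 7w - 6) + 1200| < eps.

delta = min(1, eps/668)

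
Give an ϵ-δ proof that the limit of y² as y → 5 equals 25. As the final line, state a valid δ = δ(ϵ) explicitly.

δ = min(1, ϵ/11)

Let ϵ > 0 be given. We seek δ > 0 with 0 < |y − 5| < δ ⇒ |y² − 25| < ϵ.
Factor: y² − 25 = (y − 5)(y + 5), so |y² − 25| = |y − 5|·|y + 5|.
Impose δ ≤ 1 so that |y| < 6; then |y + 5| ≤ 11.
Hence |y² − 25| ≤ 11|y − 5|, which is < ϵ once |y − 5| < ϵ/11.
Take δ = min(1, ϵ/11). If 0 < |y − 5| < δ then both bounds hold and |y² − 25| ≤ 11|y − 5| < 11·(ϵ/11) = ϵ.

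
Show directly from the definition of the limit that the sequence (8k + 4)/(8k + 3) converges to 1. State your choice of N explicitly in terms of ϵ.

Let ϵ > 0. For k ≥ 1, |(8k + 4)/(8k + 3) − 1| = |8|/(8(8k + 3)) = 8/(8(8k + 3)).
Since 8k + 3 ≥ 8k for k ≥ 1, this is ≤ 8/(8·8k) = (1/8)/k.
So |(8k + 4)/(8k + 3) − 1| < ϵ whenever k > (1/8)/ϵ.
Take N = (1/8)/ϵ. If k > N then |(8k + 4)/(8k + 3) − 1| ≤ (1/8)/k < ϵ.

N = (1/8)/ϵ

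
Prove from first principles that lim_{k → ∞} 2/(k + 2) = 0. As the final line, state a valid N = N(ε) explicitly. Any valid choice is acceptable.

N = 2/ε

Let ε > 0 be given. For k ≥ 1, |2/(k + 2) − 0| = 2/(k + 2) ≤ 2/k.
We need 2/k < ε, i.e. k > 2/ε.
Take N = 2/ε. If k > N then |2/(k + 2)| ≤ 2/k < ε.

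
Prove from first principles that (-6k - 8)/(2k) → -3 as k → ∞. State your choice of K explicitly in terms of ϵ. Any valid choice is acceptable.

Let ϵ > 0 be given. For k ≥ 1, |(-6k - 8)/(2k) + 3| = |-16|/(2(2k)) = 16/(2(2k)).
Since 2k ≥ 2k for k ≥ 1, this is ≤ 16/(2·2k) = 4/k.
So |(-6k - 8)/(2k) + 3| < ϵ whenever k > 4/ϵ.
Take K = 4/ϵ. If k > K then |(-6k - 8)/(2k) + 3| ≤ 4/k < ϵ.

K = 4/ϵ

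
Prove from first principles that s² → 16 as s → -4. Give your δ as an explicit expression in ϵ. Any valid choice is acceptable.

δ = min(1, ϵ/9)

Let ϵ > 0. We seek δ > 0 with 0 < |s + 4| < δ ⇒ |s² − 16| < ϵ.
Factor: s² − 16 = (s + 4)(s - 4), so |s² − 16| = |s + 4|·|s - 4|.
Restrict δ ≤ 1. Then |s + 4| < 1 gives |s| < 5, so by the triangle inequality |s - 4| ≤ 5 + 4 = 9.
Hence |s² − 16| ≤ 9|s + 4|, which is < ϵ once |s + 4| < ϵ/9.
Take δ = min(1, ϵ/9). If 0 < |s + 4| < δ then both bounds hold and |s² − 16| ≤ 9|s + 4| < 9·(ϵ/9) = ϵ.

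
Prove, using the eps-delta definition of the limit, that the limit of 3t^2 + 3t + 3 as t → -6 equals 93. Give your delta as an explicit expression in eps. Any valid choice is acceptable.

Let eps > 0. We want delta > 0 such that 0 < |t + 6| < delta implies |(3t^2 + 3t + 3) − 93| < eps.
(3t^2 + 3t + 3) − 93 = 3t^2 + 3t - 90 = (t + 6)(3t - 15).
So |(3t^2 + 3t + 3) − 93| = |t + 6|·|3t - 15|.
Assume first that |t + 6| < 1, so |t| < 7. Then |3t - 15| ≤ 3·7 + 15 = 36.
Hence |(3t^2 + 3t + 3) − 93| ≤ 36|t + 6| < eps provided |t + 6| < eps/36.
Choosing delta = min(1, eps/36) ensures both conditions, hence |(3t^2 + 3t + 3) − 93| < eps.

delta = min(1, eps/36)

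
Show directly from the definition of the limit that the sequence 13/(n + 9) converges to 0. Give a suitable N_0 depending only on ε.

Let ε > 0 be given. For n ≥ 1, |13/(n + 9) − 0| = 13/(n + 9) ≤ 13/n.
We need 13/n < ε, i.e. n > 13/ε.
Take N_0 = 13/ε. If n > N_0 then |13/(n + 9)| ≤ 13/n < ε.

N_0 = 13/ε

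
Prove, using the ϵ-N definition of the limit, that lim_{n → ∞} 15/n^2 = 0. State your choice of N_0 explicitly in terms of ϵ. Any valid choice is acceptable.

Suppose ϵ > 0. For n ≥ 1, |15/n^2 − 0| = 15/n^2.
15/n^2 < ϵ ⇔ n^2 > 15/ϵ ⇔ n > (15/ϵ)^{1/2}.
Take N_0 = (15/ϵ)^{1/2}. Then n > N_0 implies 15/n^2 < ϵ.

N_0 = (15/ϵ)^{1/2}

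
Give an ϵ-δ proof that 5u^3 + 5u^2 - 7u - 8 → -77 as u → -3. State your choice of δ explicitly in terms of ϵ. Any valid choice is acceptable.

δ = min(1, ϵ/143)

Suppose ϵ > 0. We want δ > 0 such that 0 < |u + 3| < δ implies |(5u^3 + 5u^2 - 7u - 8) + 77| < ϵ.
(5u^3 + 5u^2 - 7u - 8) + 77 = 5u^3 + 5u^2 - 7u + 69 = (u + 3)(5u^2 - 10u + 23).
So |(5u^3 + 5u^2 - 7u - 8) + 77| = |u + 3|·|5u^2 - 10u + 23|.
Assume first that |u + 3| < 1, so |u| < 4. Then |5u^2 - 10u + 23| ≤ 5·4^2 + 10·4 + 23 = 143.
Hence |(5u^3 + 5u^2 - 7u - 8) + 77| ≤ 143|u + 3| < ϵ provided |u + 3| < ϵ/143.
Choosing δ = min(1, ϵ/143) ensures both conditions, hence |(5u^3 + 5u^2 - 7u - 8) + 77| < ϵ.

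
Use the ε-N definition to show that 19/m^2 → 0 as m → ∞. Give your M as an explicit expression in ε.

Suppose ε > 0. For m ≥ 1, |19/m^2 − 0| = 19/m^2.
19/m^2 < ε ⇔ m^2 > 19/ε ⇔ m > (19/ε)^{1/2}.
Take M = (19/ε)^{1/2}. Then m > M implies 19/m^2 < ε.

M = (19/ε)^{1/2}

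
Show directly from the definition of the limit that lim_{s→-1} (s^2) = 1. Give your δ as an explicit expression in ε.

δ = min(2, ε/4)

Fix ε > 0. We seek δ > 0 with 0 < |s + 1| < δ ⇒ |s^2 − 1| < ε.
Factor: s^2 − 1 = (s + 1)(s - 1), so |s^2 − 1| = |s + 1|·|s - 1|.
Restrict δ ≤ 2. Then |s + 1| < 2 gives |s| < 3, so by the triangle inequality |s - 1| ≤ 3 + 1 = 4.
Hence |s^2 − 1| ≤ 4|s + 1|, which is < ε once |s + 1| < ε/4.
Take δ = min(2, ε/4). If 0 < |s + 1| < δ then both bounds hold and |s^2 − 1| ≤ 4|s + 1| < 4·(ε/4) = ε.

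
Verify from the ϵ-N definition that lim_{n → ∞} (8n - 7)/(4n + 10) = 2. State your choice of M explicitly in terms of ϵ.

M = (27/4)/ϵ

Fix ϵ > 0. For n ≥ 1, |(8n - 7)/(4n + 10) − 2| = |-108|/(4(4n + 10)) = 108/(4(4n + 10)).
Since 4n + 10 ≥ 4n for n ≥ 1, this is ≤ 108/(4·4n) = (27/4)/n.
So |(8n - 7)/(4n + 10) − 2| < ϵ whenever n > (27/4)/ϵ.
Take M = (27/4)/ϵ. If n > M then |(8n - 7)/(4n + 10) − 2| ≤ (27/4)/n < ϵ.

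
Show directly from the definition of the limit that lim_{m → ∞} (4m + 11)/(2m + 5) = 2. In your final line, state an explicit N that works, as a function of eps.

Let eps > 0 be given. For m ≥ 1, |(4m + 11)/(2m + 5) − 2| = |2|/(2(2m + 5)) = 2/(2(2m + 5)).
Since 2m + 5 ≥ 2m for m ≥ 1, this is ≤ 2/(2·2m) = (1/2)/m.
So |(4m + 11)/(2m + 5) − 2| < eps whenever m > (1/2)/eps.
Take N = (1/2)/eps. If m > N then |(4m + 11)/(2m + 5) − 2| ≤ (1/2)/m < eps.

N = (1/2)/eps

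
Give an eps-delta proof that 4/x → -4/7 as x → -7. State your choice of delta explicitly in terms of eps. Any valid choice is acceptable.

delta = min(7/2, (49/8)eps)

Suppose eps > 0. We seek delta > 0 such that 0 < |x + 7| < delta implies |4/x + 4/7| < eps.
|4/x + 4/7| = 4·|-7 − x|/(7·|x|) = 4|x + 7|/(7|x|).
Require delta ≤ 7/2 so that |x| > 7 − 7/2 = 7/2, hence 7|x| > 49/2.
Then |4/x + 4/7| < 4|x + 7|/(49/2), which is < eps when |x + 7| < (49/8)eps.
Take delta = min(7/2, (49/8)eps). Then 0 < |x + 7| < delta gives both |x + 7| < 7/2 and |x + 7| < (49/8)eps, so |4/x + 4/7| < eps.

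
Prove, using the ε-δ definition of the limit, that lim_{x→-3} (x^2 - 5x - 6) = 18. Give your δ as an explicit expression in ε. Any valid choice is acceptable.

Let ε > 0 be given. We want δ > 0 such that 0 < |x + 3| < δ implies |(x^2 - 5x - 6) − 18| < ε.
(x^2 - 5x - 6) − 18 = x^2 - 5x - 24 = (x + 3)(x - 8).
So |(x^2 - 5x - 6) − 18| = |x + 3|·|x - 8|.
Assume first that |x + 3| < 1, so |x| < 4. Then |x - 8| ≤ 4 + 8 = 12.
Hence |(x^2 - 5x - 6) − 18| ≤ 12|x + 3| < ε provided |x + 3| < ε/12.
Take δ = min(1, ε/12). Then 0 < |x + 3| < δ gives both |x + 3| < 1 and |x + 3| < ε/12, so |(x^2 - 5x - 6) − 18| < ε.

δ = min(1, ε/12)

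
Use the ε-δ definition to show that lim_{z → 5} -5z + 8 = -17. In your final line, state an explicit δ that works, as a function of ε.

δ = ε/5

Suppose ε > 0. We need δ > 0 so that 0 < |z − 5| < δ implies |(-5z + 8) + 17| < ε.
Since (-5z + 8) + 17 = -5(z − 5), we have |(-5z + 8) + 17| = 5|z − 5|.
Thus it suffices that |z − 5| < ε/5.
Choosing δ = ε/5 gives |(-5z + 8) + 17| = 5|z − 5| < ε whenever |z − 5| < δ.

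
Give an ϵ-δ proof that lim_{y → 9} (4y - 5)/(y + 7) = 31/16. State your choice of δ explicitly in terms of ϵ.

Suppose ϵ > 0. We want δ > 0 with 0 < |y − 9| < δ ⇒ |(4y - 5)/(y + 7) − (31/16)| < ϵ.
Combining over a common denominator, (4y - 5)/(y + 7) − (31/16) = [(4y - 5)·16 − 31·(y + 7)] / [16·(y + 7)] = 33(y − 9) / (16(y + 7)).
So |(4y - 5)/(y + 7) − (31/16)| = 33|y − 9| / (16·|y + 7|).
Require δ ≤ 8, so |y + 7| ≥ |16| − |y − 9| > 16 − 8 = 8.
Hence |(4y - 5)/(y + 7) − (31/16)| < 33|y − 9|/(16·8) = (33/128)|y − 9|, which is < ϵ once |y − 9| < (128/33)ϵ.
Take δ = min(8, (128/33)ϵ). Then 0 < |y − 9| < δ forces both bounds, so |(4y - 5)/(y + 7) − (31/16)| < ϵ.

δ = min(8, (128/33)ϵ)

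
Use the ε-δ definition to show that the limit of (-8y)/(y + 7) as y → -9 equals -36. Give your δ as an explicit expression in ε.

Fix ε > 0. We want δ > 0 with 0 < |y + 9| < δ ⇒ |(-8y)/(y + 7) + 36| < ε.
Combining over a common denominator, (-8y)/(y + 7) + 36 = [(-8y)·(-2) − 72·(y + 7)] / [(-2)·(y + 7)] = -56(y + 9) / ((-2)(y + 7)).
So |(-8y)/(y + 7) + 36| = 56|y + 9| / (2·|y + 7|).
Restrict δ ≤ 1. Then |y + 9| < 1 gives |y + 7| = |(y + 9) + (-2)| ≥ 2 − 1 = 1.
Hence |(-8y)/(y + 7) + 36| < 56|y + 9|/(2·1) = 28|y + 9|, which is < ε once |y + 9| < (1/28)ε.
Take δ = min(1, (1/28)ε). Then 0 < |y + 9| < δ forces both bounds, so |(-8y)/(y + 7) + 36| < ε.

δ = min(1, (1/28)ε)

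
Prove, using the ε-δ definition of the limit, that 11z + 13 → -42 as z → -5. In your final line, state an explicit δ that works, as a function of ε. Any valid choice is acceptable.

Fix ε > 0. We need δ > 0 so that 0 < |z + 5| < δ implies |(11z + 13) + 42| < ε.
Since (11z + 13) + 42 = 11(z + 5), we have |(11z + 13) + 42| = 11|z + 5|.
Thus it suffices that |z + 5| < ε/11.
Take δ = ε/11. If 0 < |z + 5| < δ then |(11z + 13) + 42| = 11|z + 5| < 11·(ε/11) = ε.

δ = ε/11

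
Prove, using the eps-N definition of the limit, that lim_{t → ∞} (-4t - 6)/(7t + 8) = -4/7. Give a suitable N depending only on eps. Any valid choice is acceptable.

Let eps > 0. We seek N > 0 such that t > N implies |(-4t - 6)/(7t + 8) + 4/7| < eps.
(-4t - 6)/(7t + 8) + 4/7 = (7(-4t - 6) − (-4)(7t + 8)) / (7(7t + 8)) = -10/(7(7t + 8)).
For t > 0 we have 7t + 8 > 7t, so |(-4t - 6)/(7t + 8) + 4/7| = 10/(7(7t + 8)) < 10/(7·7t) = (10/49)/t.
Thus |(-4t - 6)/(7t + 8) + 4/7| < eps whenever t > (10/49)/eps.
Take N = (10/49)/eps. If t > N then |(-4t - 6)/(7t + 8) + 4/7| < (10/49)/t < eps.

N = (10/49)/eps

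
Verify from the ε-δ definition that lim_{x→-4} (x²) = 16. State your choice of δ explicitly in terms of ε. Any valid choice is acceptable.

δ = min(2, ε/10)

Fix ε > 0. We seek δ > 0 with 0 < |x + 4| < δ ⇒ |x² − 16| < ε.
Factor: x² − 16 = (x + 4)(x - 4), so |x² − 16| = |x + 4|·|x - 4|.
Restrict δ ≤ 2. Then |x + 4| < 2 gives |x| < 6, so by the triangle inequality |x - 4| ≤ 6 + 4 = 10.
Hence |x² − 16| ≤ 10|x + 4|, which is < ε once |x + 4| < ε/10.
Take δ = min(2, ε/10). If 0 < |x + 4| < δ then both bounds hold and |x² − 16| ≤ 10|x + 4| < 10·(ε/10) = ε.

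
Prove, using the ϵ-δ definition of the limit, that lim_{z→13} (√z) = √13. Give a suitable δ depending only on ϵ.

δ = min(13, √13·ϵ)

Fix ϵ > 0. We want δ > 0 such that 0 < |z − 13| < δ implies |√z − √13| < ϵ.
Rationalise: √z − √13 = (z − 13)/(√z + √13), so |√z − √13| = |z − 13|/(√z + √13).
Restrict δ ≤ 13 so that |z − 13| < 13 forces z > 0, and then √z + √13 > √13.
Hence |√z − √13| < |z − 13|/√13, which is < ϵ once |z − 13| < √13·ϵ.
Take δ = min(13, √13·ϵ). If 0 < |z − 13| < δ then z > 0 and |√z − √13| < |z − 13|/√13 < ϵ.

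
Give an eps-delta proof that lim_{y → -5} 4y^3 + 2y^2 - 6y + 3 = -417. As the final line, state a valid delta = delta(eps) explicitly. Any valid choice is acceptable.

delta = min(1, eps/336)

Suppose eps > 0. We want delta > 0 such that 0 < |y + 5| < delta implies |(4y^3 + 2y^2 - 6y + 3) + 417| < eps.
(4y^3 + 2y^2 - 6y + 3) + 417 = 4y^3 + 2y^2 - 6y + 420 = (y + 5)(4y^2 - 18y + 84).
So |(4y^3 + 2y^2 - 6y + 3) + 417| = |y + 5|·|4y^2 - 18y + 84|.
Assume first that |y + 5| < 1, so |y| < 6. Then |4y^2 - 18y + 84| ≤ 4·6^2 + 18·6 + 84 = 336.
Hence |(4y^3 + 2y^2 - 6y + 3) + 417| ≤ 336|y + 5| < eps provided |y + 5| < eps/336.
Take delta = min(1, eps/336). Then 0 < |y + 5| < delta gives both |y + 5| < 1 and |y + 5| < eps/336, so |(4y^3 + 2y^2 - 6y + 3) + 417| < eps.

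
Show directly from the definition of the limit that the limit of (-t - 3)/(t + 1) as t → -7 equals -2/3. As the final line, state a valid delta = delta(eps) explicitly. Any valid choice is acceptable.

delta = min(3, 9eps)

Let eps > 0. We want delta > 0 with 0 < |t + 7| < delta ⇒ |(-t - 3)/(t + 1) + 2/3| < eps.
Combining over a common denominator, (-t - 3)/(t + 1) + 2/3 = [(-t - 3)·(-6) − 4·(t + 1)] / [(-6)·(t + 1)] = 2(t + 7) / ((-6)(t + 1)).
So |(-t - 3)/(t + 1) + 2/3| = 2|t + 7| / (6·|t + 1|).
Restrict delta ≤ 3. Then |t + 7| < 3 gives |t + 1| = |(t + 7) + (-6)| ≥ 6 − 3 = 3.
Hence |(-t - 3)/(t + 1) + 2/3| < 2|t + 7|/(6·3) = (1/9)|t + 7|, which is < eps once |t + 7| < 9eps.
Take delta = min(3, 9eps). Then 0 < |t + 7| < delta forces both bounds, so |(-t - 3)/(t + 1) + 2/3| < eps.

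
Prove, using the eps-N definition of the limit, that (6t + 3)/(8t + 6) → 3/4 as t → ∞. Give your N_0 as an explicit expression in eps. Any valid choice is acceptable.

N_0 = (3/16)/eps

Fix eps > 0. We seek N_0 > 0 such that t > N_0 implies |(6t + 3)/(8t + 6) − (3/4)| < eps.
(6t + 3)/(8t + 6) − (3/4) = (8(6t + 3) − 6(8t + 6)) / (8(8t + 6)) = -12/(8(8t + 6)).
For t > 0 we have 8t + 6 > 8t, so |(6t + 3)/(8t + 6) − (3/4)| = 12/(8(8t + 6)) < 12/(8·8t) = (3/16)/t.
Thus |(6t + 3)/(8t + 6) − (3/4)| < eps whenever t > (3/16)/eps.
Take N_0 = (3/16)/eps. If t > N_0 then |(6t + 3)/(8t + 6) − (3/4)| < (3/16)/t < eps.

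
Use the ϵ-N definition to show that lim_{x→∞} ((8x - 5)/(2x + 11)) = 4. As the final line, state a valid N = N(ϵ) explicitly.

N = (49/2)/ϵ

Let ϵ > 0 be given. We seek N > 0 such that x > N implies |(8x - 5)/(2x + 11) − 4| < ϵ.
(8x - 5)/(2x + 11) − 4 = (2(8x - 5) − 8(2x + 11)) / (2(2x + 11)) = -98/(2(2x + 11)).
For x > 0 we have 2x + 11 > 2x, so |(8x - 5)/(2x + 11) − 4| = 98/(2(2x + 11)) < 98/(2·2x) = (49/2)/x.
Thus |(8x - 5)/(2x + 11) − 4| < ϵ whenever x > (49/2)/ϵ.
Take N = (49/2)/ϵ. If x > N then |(8x - 5)/(2x + 11) − 4| < (49/2)/x < ϵ.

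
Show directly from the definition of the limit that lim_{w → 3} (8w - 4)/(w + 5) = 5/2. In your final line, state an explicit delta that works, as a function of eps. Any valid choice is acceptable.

delta = min(4, (8/11)eps)

Let eps > 0. We want delta > 0 with 0 < |w − 3| < delta ⇒ |(8w - 4)/(w + 5) − (5/2)| < eps.
Combining over a common denominator, (8w - 4)/(w + 5) − (5/2) = [(8w - 4)·8 − 20·(w + 5)] / [8·(w + 5)] = 44(w − 3) / (8(w + 5)).
So |(8w - 4)/(w + 5) − (5/2)| = 44|w − 3| / (8·|w + 5|).
Restrict delta ≤ 4. Then |w − 3| < 4 gives |w + 5| = |(w − 3) + 8| ≥ 8 − 4 = 4.
Hence |(8w - 4)/(w + 5) − (5/2)| < 44|w − 3|/(8·4) = (11/8)|w − 3|, which is < eps once |w − 3| < (8/11)eps.
Take delta = min(4, (8/11)eps). Then 0 < |w − 3| < delta forces both bounds, so |(8w - 4)/(w + 5) − (5/2)| < eps.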